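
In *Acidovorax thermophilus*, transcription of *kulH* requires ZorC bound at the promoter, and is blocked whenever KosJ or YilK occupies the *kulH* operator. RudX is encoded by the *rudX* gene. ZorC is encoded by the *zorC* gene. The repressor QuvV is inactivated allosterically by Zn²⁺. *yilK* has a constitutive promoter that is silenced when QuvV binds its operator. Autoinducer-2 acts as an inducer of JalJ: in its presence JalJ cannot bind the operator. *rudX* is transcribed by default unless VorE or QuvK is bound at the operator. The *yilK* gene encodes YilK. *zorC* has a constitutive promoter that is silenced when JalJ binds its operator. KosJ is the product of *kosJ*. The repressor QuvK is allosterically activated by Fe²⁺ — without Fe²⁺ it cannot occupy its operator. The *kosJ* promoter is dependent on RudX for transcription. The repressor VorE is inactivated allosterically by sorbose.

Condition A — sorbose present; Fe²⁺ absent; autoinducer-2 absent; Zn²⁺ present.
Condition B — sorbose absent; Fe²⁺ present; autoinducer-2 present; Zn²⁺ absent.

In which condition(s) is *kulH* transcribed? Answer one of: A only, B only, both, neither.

Condition A:
Sorbose is present, so VorE is inactive.
Fe²⁺ is absent, so QuvK is inactive.
With no repressor bound, *rudX* is transcribed.
So RudX is produced and active.
No repressor is bound and RudX is active, so *kosJ* is transcribed.
So KosJ is produced and active.
Autoinducer-2 is absent, so JalJ is active.
With repressor JalJ bound, *zorC* is not transcribed.
So ZorC is not produced.
Zn²⁺ is present, so QuvV is inactive.
With no repressor bound, *yilK* is transcribed.
So YilK is produced and active.
With repressor KosJ bound, *kulH* is not transcribed.
→ *kulH* is OFF in A.
Condition B:
Sorbose is absent, so VorE is active.
Fe²⁺ is present, so QuvK is active.
With repressor VorE bound, *rudX* is not transcribed.
So RudX is not produced.
Required activator RudX is absent, so *kosJ* is not transcribed.
So KosJ is not produced.
Autoinducer-2 is present, so JalJ is inactive.
With no repressor bound, *zorC* is transcribed.
So ZorC is produced and active.
Zn²⁺ is absent, so QuvV is active.
With repressor QuvV bound, *yilK* is not transcribed.
So YilK is not produced.
No repressor is bound and ZorC is active, so *kulH* is transcribed.
→ *kulH* is ON in B.

B only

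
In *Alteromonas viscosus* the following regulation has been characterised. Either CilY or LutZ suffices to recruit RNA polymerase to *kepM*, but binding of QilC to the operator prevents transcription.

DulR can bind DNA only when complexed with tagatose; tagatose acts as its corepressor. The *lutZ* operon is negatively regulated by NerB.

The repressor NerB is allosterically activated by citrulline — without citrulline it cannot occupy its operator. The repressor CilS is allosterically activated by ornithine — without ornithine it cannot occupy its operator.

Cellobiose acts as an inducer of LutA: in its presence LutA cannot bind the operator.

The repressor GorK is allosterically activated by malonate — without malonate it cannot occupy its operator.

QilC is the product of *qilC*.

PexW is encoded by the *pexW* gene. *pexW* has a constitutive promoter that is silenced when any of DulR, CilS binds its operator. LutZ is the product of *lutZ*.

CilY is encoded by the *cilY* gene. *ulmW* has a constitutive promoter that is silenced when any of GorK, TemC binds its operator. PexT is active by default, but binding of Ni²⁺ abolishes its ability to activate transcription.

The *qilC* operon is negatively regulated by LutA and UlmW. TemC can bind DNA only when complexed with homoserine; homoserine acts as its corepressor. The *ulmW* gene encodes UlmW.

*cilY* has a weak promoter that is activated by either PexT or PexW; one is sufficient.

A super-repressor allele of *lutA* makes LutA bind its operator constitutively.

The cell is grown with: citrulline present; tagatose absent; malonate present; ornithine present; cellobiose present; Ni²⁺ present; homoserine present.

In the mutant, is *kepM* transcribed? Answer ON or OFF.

LutA is constitutively active in this strain.
Malonate is present, so GorK is active.
Homoserine is present, so TemC is active.
With repressor GorK bound, *ulmW* is not transcribed.
So UlmW is not produced.
With repressor LutA bound, *qilC* is not transcribed.
So QilC is not produced.
Ni²⁺ is present, so PexT is inactive.
Tagatose is absent, so DulR is inactive.
Ornithine is present, so CilS is active.
With repressor CilS bound, *pexW* is not transcribed.
So PexW is not produced.
No activator is available at the *cilY* promoter, so *cilY* is not transcribed.
So CilY is not produced.
Citrulline is present, so NerB is active.
With repressor NerB bound, *lutZ* is not transcribed.
So LutZ is not produced.
No activator is available at the *kepM* promoter, so *kepM* is not transcribed.

OFF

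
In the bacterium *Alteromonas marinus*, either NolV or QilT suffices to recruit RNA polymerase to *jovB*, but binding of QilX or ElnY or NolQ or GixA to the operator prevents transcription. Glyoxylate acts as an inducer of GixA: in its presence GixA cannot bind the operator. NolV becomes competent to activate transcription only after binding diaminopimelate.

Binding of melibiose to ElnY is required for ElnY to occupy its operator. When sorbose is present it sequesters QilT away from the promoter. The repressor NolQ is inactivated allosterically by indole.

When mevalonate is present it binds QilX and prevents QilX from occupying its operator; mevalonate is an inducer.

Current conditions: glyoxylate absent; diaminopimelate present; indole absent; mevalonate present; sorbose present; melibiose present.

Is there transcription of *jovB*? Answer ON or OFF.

OFF

Mevalonate is present, so QilX is inactive.
Diaminopimelate is present, so NolV is active.
Melibiose is present, so ElnY is active.
Indole is absent, so NolQ is active.
Glyoxylate is absent, so GixA is active.
Sorbose is present, so QilT is inactive.
With repressor ElnY bound, *jovB* is not transcribed.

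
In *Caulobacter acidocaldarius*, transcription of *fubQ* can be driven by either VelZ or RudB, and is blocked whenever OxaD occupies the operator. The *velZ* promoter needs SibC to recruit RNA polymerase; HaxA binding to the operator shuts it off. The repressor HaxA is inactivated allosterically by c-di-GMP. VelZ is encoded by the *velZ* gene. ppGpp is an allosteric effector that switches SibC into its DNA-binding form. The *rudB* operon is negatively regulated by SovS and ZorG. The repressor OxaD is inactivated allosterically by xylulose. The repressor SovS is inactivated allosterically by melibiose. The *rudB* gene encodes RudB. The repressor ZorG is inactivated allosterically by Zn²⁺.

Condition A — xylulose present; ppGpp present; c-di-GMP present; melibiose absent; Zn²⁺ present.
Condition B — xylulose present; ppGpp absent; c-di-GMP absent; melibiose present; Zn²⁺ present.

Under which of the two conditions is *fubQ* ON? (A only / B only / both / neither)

both

Condition A:
Xylulose is present, so OxaD is inactive.
ppGpp is present, so SibC is active.
c-di-GMP is present, so HaxA is inactive.
No repressor is bound and SibC is active, so *velZ* is transcribed.
So VelZ is produced and active.
Melibiose is absent, so SovS is active.
Zn²⁺ is present, so ZorG is inactive.
With repressor SovS bound, *rudB* is not transcribed.
So RudB is not produced.
Activator VelZ is present, so *fubQ* is transcribed.
→ *fubQ* is ON in A.
Condition B:
Xylulose is present, so OxaD is inactive.
ppGpp is absent, so SibC is inactive.
c-di-GMP is absent, so HaxA is active.
With repressor HaxA bound, *velZ* is not transcribed.
So VelZ is not produced.
Melibiose is present, so SovS is inactive.
Zn²⁺ is present, so ZorG is inactive.
With no repressor bound, *rudB* is transcribed.
So RudB is produced and active.
Activator RudB is present, so *fubQ* is transcribed.
→ *fubQ* is ON in B.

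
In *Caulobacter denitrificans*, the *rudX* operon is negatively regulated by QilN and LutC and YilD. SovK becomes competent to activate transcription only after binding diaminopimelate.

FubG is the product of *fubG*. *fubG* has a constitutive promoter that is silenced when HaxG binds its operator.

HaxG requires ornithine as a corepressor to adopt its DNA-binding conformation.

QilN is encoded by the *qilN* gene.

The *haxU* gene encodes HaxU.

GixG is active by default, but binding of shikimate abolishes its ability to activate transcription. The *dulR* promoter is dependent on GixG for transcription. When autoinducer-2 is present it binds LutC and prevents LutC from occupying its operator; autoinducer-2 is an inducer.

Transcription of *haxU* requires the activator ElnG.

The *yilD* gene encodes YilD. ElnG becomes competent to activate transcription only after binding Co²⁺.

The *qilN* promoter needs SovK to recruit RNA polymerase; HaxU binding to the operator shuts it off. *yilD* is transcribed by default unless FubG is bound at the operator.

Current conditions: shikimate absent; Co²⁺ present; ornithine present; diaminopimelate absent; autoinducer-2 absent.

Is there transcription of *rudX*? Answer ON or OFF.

Diaminopimelate is absent, so SovK is inactive.
Co²⁺ is present, so ElnG is active.
No repressor is bound and ElnG is active, so *haxU* is transcribed.
So HaxU is produced and active.
With repressor HaxU bound, *qilN* is not transcribed.
So QilN is not produced.
Autoinducer-2 is absent, so LutC is active.
Ornithine is present, so HaxG is active.
With repressor HaxG bound, *fubG* is not transcribed.
So FubG is not produced.
With no repressor bound, *yilD* is transcribed.
So YilD is produced and active.
With repressor LutC bound, *rudX* is not transcribed.

OFF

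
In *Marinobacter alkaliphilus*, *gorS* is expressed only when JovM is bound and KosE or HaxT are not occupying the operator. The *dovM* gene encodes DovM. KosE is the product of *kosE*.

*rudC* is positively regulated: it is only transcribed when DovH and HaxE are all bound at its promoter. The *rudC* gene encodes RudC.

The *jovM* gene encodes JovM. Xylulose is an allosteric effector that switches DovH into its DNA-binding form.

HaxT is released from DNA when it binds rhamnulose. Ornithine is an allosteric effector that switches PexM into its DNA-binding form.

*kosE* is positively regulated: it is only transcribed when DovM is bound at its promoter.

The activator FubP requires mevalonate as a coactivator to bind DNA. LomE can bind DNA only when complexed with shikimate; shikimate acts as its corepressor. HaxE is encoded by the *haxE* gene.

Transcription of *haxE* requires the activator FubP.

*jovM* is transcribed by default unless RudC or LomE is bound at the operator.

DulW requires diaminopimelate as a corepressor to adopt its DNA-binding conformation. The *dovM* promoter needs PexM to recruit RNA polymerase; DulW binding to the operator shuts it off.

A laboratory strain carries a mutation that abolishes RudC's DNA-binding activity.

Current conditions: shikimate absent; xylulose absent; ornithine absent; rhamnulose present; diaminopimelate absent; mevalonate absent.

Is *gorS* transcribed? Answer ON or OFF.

ON

Diaminopimelate is absent, so DulW is inactive.
Ornithine is absent, so PexM is inactive.
Required activator PexM is absent, so *dovM* is not transcribed.
So DovM is not produced.
Required activator DovM is absent, so *kosE* is not transcribed.
So KosE is not produced.
RudC is non-functional in this strain, so it has no effect.
Shikimate is absent, so LomE is inactive.
With no repressor bound, *jovM* is transcribed.
So JovM is produced and active.
Rhamnulose is present, so HaxT is inactive.
No repressor is bound and JovM is active, so *gorS* is transcribed.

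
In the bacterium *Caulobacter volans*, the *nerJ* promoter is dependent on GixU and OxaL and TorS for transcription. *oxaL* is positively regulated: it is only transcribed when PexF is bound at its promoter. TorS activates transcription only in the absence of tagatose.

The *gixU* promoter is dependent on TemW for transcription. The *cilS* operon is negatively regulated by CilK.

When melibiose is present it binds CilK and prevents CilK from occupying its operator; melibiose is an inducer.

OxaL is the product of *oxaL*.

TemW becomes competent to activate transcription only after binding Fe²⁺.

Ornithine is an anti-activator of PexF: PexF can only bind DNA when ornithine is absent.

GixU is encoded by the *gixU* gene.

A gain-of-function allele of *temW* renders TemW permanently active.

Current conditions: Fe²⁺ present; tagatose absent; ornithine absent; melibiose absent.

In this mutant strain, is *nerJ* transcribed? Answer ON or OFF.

ON

TemW is constitutively active in this strain.
No repressor is bound and TemW is active, so *gixU* is transcribed.
So GixU is produced and active.
Ornithine is absent, so PexF is active.
No repressor is bound and PexF is active, so *oxaL* is transcribed.
So OxaL is produced and active.
Tagatose is absent, so TorS is active.
No repressor is bound and GixU and OxaL and TorS are active, so *nerJ* is transcribed.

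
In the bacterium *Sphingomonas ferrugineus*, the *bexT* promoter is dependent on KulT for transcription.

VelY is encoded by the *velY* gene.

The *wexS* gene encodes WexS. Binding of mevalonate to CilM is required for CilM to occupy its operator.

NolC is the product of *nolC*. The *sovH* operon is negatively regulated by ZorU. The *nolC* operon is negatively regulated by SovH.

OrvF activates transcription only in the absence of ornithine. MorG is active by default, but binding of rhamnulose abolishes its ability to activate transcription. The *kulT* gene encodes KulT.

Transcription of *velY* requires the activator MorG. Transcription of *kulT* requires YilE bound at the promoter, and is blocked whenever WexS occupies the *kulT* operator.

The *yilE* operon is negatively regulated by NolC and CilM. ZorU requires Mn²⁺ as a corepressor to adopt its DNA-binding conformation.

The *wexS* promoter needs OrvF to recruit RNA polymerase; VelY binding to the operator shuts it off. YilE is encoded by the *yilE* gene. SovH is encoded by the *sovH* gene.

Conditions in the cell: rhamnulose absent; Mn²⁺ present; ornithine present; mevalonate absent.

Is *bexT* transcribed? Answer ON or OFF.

OFF

Mn²⁺ is present, so ZorU is active.
With repressor ZorU bound, *sovH* is not transcribed.
So SovH is not produced.
With no repressor bound, *nolC* is transcribed.
So NolC is produced and active.
Mevalonate is absent, so CilM is inactive.
With repressor NolC bound, *yilE* is not transcribed.
So YilE is not produced.
Ornithine is present, so OrvF is inactive.
Rhamnulose is absent, so MorG is active.
No repressor is bound and MorG is active, so *velY* is transcribed.
So VelY is produced and active.
With repressor VelY bound, *wexS* is not transcribed.
So WexS is not produced.
Required activator YilE is absent, so *kulT* is not transcribed.
So KulT is not produced.
Required activator KulT is absent, so *bexT* is not transcribed.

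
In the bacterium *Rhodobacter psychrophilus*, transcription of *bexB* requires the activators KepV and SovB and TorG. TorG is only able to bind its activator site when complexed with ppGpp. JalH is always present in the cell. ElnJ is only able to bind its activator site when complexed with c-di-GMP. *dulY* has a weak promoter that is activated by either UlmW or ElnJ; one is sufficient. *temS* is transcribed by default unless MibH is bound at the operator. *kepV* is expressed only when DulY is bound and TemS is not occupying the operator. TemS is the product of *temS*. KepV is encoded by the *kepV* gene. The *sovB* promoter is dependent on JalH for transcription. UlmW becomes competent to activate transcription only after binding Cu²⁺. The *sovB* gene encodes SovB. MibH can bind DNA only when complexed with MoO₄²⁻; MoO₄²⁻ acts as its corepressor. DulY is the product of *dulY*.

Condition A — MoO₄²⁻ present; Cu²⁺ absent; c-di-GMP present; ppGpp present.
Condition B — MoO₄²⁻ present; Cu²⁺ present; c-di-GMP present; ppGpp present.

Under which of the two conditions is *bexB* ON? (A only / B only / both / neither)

both

Condition A:
MoO₄²⁻ is present, so MibH is active.
With repressor MibH bound, *temS* is not transcribed.
So TemS is not produced.
Cu²⁺ is absent, so UlmW is inactive.
c-di-GMP is present, so ElnJ is active.
Activator ElnJ is present, so *dulY* is transcribed.
So DulY is produced and active.
No repressor is bound and DulY is active, so *kepV* is transcribed.
So KepV is produced and active.
JalH is produced constitutively and is active.
No repressor is bound and JalH is active, so *sovB* is transcribed.
So SovB is produced and active.
ppGpp is present, so TorG is active.
No repressor is bound and KepV and SovB and TorG are active, so *bexB* is transcribed.
→ *bexB* is ON in A.
Condition B:
MoO₄²⁻ is present, so MibH is active.
With repressor MibH bound, *temS* is not transcribed.
So TemS is not produced.
Cu²⁺ is present, so UlmW is active.
c-di-GMP is present, so ElnJ is active.
Activator UlmW is present, so *dulY* is transcribed.
So DulY is produced and active.
No repressor is bound and DulY is active, so *kepV* is transcribed.
So KepV is produced and active.
JalH is produced constitutively and is active.
No repressor is bound and JalH is active, so *sovB* is transcribed.
So SovB is produced and active.
ppGpp is present, so TorG is active.
No repressor is bound and KepV and SovB and TorG are active, so *bexB* is transcribed.
→ *bexB* is ON in B.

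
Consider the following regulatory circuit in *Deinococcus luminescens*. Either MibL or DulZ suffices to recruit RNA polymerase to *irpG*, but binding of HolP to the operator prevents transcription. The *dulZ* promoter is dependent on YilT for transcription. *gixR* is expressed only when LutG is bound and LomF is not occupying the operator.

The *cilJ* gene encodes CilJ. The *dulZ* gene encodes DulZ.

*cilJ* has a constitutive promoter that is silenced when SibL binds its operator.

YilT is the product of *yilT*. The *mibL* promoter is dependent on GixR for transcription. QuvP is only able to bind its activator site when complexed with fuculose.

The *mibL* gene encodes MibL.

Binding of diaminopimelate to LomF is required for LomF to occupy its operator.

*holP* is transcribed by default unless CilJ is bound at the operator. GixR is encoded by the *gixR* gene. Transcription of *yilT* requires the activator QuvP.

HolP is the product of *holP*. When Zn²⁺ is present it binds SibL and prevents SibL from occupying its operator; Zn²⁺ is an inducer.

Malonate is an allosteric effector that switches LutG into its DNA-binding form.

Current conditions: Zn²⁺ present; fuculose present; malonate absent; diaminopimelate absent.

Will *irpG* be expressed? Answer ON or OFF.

ON

Zn²⁺ is present, so SibL is inactive.
With no repressor bound, *cilJ* is transcribed.
So CilJ is produced and active.
With repressor CilJ bound, *holP* is not transcribed.
So HolP is not produced.
Malonate is absent, so LutG is inactive.
Diaminopimelate is absent, so LomF is inactive.
Required activator LutG is absent, so *gixR* is not transcribed.
So GixR is not produced.
Required activator GixR is absent, so *mibL* is not transcribed.
So MibL is not produced.
Fuculose is present, so QuvP is active.
No repressor is bound and QuvP is active, so *yilT* is transcribed.
So YilT is produced and active.
No repressor is bound and YilT is active, so *dulZ* is transcribed.
So DulZ is produced and active.
Activator DulZ is present, so *irpG* is transcribed.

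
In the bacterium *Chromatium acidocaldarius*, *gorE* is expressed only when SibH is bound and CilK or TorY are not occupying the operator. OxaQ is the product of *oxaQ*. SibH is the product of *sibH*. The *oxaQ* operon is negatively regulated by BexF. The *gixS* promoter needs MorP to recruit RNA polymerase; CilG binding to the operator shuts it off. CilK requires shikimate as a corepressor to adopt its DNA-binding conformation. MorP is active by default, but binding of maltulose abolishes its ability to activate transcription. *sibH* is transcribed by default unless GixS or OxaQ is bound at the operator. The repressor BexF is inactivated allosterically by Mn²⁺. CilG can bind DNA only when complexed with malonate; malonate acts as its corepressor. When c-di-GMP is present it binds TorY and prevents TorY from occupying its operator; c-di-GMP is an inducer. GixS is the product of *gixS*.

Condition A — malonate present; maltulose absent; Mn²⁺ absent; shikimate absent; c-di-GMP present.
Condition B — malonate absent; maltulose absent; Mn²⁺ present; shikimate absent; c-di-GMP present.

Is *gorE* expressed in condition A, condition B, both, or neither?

Condition A:
Malonate is present, so CilG is active.
Maltulose is absent, so MorP is active.
With repressor CilG bound, *gixS* is not transcribed.
So GixS is not produced.
Mn²⁺ is absent, so BexF is active.
With repressor BexF bound, *oxaQ* is not transcribed.
So OxaQ is not produced.
With no repressor bound, *sibH* is transcribed.
So SibH is produced and active.
Shikimate is absent, so CilK is inactive.
c-di-GMP is present, so TorY is inactive.
No repressor is bound and SibH is active, so *gorE* is transcribed.
→ *gorE* is ON in A.
Condition B:
Malonate is absent, so CilG is inactive.
Maltulose is absent, so MorP is active.
No repressor is bound and MorP is active, so *gixS* is transcribed.
So GixS is produced and active.
Mn²⁺ is present, so BexF is inactive.
With no repressor bound, *oxaQ* is transcribed.
So OxaQ is produced and active.
With repressor GixS bound, *sibH* is not transcribed.
So SibH is not produced.
Shikimate is absent, so CilK is inactive.
c-di-GMP is present, so TorY is inactive.
Required activator SibH is absent, so *gorE* is not transcribed.
→ *gorE* is OFF in B.

A only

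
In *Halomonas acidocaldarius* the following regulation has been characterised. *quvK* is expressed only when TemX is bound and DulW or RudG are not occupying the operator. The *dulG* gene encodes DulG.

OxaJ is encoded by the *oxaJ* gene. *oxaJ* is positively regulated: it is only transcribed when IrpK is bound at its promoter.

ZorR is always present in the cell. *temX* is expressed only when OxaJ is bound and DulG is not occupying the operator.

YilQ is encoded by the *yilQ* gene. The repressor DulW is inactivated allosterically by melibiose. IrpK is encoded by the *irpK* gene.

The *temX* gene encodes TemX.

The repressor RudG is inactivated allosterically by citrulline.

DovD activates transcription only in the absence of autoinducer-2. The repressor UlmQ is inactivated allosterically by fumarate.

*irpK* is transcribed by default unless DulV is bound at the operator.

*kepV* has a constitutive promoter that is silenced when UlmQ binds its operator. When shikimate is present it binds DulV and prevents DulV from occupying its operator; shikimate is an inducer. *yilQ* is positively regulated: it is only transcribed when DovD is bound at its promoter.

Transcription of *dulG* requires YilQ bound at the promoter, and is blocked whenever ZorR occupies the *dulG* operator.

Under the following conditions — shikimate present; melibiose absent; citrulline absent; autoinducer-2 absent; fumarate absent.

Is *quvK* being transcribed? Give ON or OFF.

Autoinducer-2 is absent, so DovD is active.
No repressor is bound and DovD is active, so *yilQ* is transcribed.
So YilQ is produced and active.
ZorR is produced constitutively and is active.
With repressor ZorR bound, *dulG* is not transcribed.
So DulG is not produced.
Shikimate is present, so DulV is inactive.
With no repressor bound, *irpK* is transcribed.
So IrpK is produced and active.
No repressor is bound and IrpK is active, so *oxaJ* is transcribed.
So OxaJ is produced and active.
No repressor is bound and OxaJ is active, so *temX* is transcribed.
So TemX is produced and active.
Melibiose is absent, so DulW is active.
Citrulline is absent, so RudG is active.
With repressor DulW bound, *quvK* is not transcribed.

OFF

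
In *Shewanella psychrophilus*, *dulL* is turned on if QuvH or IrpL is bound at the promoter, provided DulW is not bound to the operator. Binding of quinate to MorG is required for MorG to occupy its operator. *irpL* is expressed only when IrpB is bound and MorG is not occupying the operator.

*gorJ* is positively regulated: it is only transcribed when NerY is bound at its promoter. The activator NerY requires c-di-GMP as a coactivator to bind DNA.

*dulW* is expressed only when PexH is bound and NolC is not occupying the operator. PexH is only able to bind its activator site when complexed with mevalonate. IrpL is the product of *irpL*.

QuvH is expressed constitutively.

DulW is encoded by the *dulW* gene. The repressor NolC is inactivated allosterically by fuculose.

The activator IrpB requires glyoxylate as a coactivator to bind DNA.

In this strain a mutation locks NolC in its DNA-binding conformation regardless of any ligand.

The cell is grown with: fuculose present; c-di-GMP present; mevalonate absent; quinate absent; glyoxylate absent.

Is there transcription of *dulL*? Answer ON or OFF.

QuvH is produced constitutively and is active.
Glyoxylate is absent, so IrpB is inactive.
Quinate is absent, so MorG is inactive.
Required activator IrpB is absent, so *irpL* is not transcribed.
So IrpL is not produced.
Mevalonate is absent, so PexH is inactive.
NolC is constitutively active in this strain.
With repressor NolC bound, *dulW* is not transcribed.
So DulW is not produced.
Activator QuvH is present, so *dulL* is transcribed.

ON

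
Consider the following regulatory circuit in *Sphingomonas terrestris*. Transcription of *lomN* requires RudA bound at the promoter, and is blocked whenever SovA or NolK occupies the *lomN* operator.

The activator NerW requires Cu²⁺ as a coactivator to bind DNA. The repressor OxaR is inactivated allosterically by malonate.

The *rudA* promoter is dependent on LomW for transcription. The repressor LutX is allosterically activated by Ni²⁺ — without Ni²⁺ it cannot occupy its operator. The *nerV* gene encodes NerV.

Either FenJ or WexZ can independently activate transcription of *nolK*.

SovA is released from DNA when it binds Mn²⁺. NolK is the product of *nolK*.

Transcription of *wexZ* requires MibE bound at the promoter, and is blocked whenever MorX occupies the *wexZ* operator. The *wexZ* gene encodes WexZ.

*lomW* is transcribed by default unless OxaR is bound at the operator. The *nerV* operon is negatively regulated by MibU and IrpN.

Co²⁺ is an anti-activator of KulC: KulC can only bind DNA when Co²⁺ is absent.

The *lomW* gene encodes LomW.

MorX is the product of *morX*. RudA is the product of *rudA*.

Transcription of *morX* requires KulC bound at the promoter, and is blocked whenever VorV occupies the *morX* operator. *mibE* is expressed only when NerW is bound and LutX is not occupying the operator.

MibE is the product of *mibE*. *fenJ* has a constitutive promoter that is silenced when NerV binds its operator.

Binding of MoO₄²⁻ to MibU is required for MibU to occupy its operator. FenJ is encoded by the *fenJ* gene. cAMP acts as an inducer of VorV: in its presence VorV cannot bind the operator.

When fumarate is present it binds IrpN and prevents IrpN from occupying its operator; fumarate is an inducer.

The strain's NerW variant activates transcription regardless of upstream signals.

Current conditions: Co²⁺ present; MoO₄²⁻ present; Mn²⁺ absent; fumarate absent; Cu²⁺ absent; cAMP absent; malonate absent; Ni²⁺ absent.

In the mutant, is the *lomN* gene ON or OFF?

Mn²⁺ is absent, so SovA is active.
MoO₄²⁻ is present, so MibU is active.
Fumarate is absent, so IrpN is active.
With repressor MibU bound, *nerV* is not transcribed.
So NerV is not produced.
With no repressor bound, *fenJ* is transcribed.
So FenJ is produced and active.
Ni²⁺ is absent, so LutX is inactive.
NerW is constitutively active in this strain.
No repressor is bound and NerW is active, so *mibE* is transcribed.
So MibE is produced and active.
cAMP is absent, so VorV is active.
Co²⁺ is present, so KulC is inactive.
With repressor VorV bound, *morX* is not transcribed.
So MorX is not produced.
No repressor is bound and MibE is active, so *wexZ* is transcribed.
So WexZ is produced and active.
Activator FenJ is present, so *nolK* is transcribed.
So NolK is produced and active.
Malonate is absent, so OxaR is active.
With repressor OxaR bound, *lomW* is not transcribed.
So LomW is not produced.
Required activator LomW is absent, so *rudA* is not transcribed.
So RudA is not produced.
With repressor SovA bound, *lomN* is not transcribed.

OFF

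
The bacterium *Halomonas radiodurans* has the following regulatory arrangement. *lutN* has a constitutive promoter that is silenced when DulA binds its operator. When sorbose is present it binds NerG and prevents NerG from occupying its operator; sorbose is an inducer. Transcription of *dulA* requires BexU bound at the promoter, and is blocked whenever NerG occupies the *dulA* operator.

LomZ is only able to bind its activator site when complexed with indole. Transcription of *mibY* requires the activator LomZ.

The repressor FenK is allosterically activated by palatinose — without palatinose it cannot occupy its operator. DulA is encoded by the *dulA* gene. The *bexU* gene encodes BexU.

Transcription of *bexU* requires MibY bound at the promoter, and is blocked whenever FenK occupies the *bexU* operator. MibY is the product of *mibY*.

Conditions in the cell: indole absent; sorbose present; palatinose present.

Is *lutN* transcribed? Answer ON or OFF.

ON

Indole is absent, so LomZ is inactive.
Required activator LomZ is absent, so *mibY* is not transcribed.
So MibY is not produced.
Palatinose is present, so FenK is active.
With repressor FenK bound, *bexU* is not transcribed.
So BexU is not produced.
Sorbose is present, so NerG is inactive.
Required activator BexU is absent, so *dulA* is not transcribed.
So DulA is not produced.
With no repressor bound, *lutN* is transcribed.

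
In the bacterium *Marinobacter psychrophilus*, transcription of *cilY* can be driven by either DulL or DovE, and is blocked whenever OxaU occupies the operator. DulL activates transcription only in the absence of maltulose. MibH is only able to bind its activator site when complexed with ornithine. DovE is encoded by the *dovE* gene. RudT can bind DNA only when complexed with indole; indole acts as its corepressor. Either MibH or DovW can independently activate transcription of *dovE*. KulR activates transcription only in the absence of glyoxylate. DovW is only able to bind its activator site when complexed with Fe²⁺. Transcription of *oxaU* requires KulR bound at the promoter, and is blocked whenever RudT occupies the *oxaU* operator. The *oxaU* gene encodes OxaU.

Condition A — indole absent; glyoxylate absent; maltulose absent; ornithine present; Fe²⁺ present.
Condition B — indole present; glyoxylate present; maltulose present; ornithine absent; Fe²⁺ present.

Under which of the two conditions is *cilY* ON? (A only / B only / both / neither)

Condition A:
Indole is absent, so RudT is inactive.
Glyoxylate is absent, so KulR is active.
No repressor is bound and KulR is active, so *oxaU* is transcribed.
So OxaU is produced and active.
Maltulose is absent, so DulL is active.
Ornithine is present, so MibH is active.
Fe²⁺ is present, so DovW is active.
Activator MibH is present, so *dovE* is transcribed.
So DovE is produced and active.
With repressor OxaU bound, *cilY* is not transcribed.
→ *cilY* is OFF in A.
Condition B:
Indole is present, so RudT is active.
Glyoxylate is present, so KulR is inactive.
With repressor RudT bound, *oxaU* is not transcribed.
So OxaU is not produced.
Maltulose is present, so DulL is inactive.
Ornithine is absent, so MibH is inactive.
Fe²⁺ is present, so DovW is active.
Activator DovW is present, so *dovE* is transcribed.
So DovE is produced and active.
Activator DovE is present, so *cilY* is transcribed.
→ *cilY* is ON in B.

B only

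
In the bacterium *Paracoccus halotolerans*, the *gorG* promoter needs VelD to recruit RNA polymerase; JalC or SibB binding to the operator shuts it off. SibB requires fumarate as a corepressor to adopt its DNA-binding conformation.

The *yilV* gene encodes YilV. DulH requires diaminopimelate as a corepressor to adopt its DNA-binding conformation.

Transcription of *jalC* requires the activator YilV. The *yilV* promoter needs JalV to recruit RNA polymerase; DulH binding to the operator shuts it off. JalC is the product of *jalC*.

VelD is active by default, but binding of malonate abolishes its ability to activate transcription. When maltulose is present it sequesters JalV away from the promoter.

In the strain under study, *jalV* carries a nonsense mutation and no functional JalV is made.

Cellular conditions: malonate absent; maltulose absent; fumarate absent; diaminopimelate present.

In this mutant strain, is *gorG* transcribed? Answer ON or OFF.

ON

Diaminopimelate is present, so DulH is active.
JalV is non-functional in this strain, so it has no effect.
With repressor DulH bound, *yilV* is not transcribed.
So YilV is not produced.
Required activator YilV is absent, so *jalC* is not transcribed.
So JalC is not produced.
Fumarate is absent, so SibB is inactive.
Malonate is absent, so VelD is active.
No repressor is bound and VelD is active, so *gorG* is transcribed.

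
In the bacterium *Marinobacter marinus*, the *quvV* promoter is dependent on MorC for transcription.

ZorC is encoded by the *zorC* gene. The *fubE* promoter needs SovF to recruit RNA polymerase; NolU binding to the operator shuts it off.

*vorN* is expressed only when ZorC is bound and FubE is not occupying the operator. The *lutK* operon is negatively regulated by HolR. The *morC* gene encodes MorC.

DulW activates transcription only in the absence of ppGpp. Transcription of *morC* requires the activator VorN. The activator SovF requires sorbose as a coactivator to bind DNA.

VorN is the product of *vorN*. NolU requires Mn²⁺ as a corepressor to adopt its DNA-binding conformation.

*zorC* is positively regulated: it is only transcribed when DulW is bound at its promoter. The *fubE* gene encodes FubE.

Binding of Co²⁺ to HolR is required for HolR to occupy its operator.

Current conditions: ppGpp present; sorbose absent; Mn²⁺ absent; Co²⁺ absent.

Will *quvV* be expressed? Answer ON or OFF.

Mn²⁺ is absent, so NolU is inactive.
Sorbose is absent, so SovF is inactive.
Required activator SovF is absent, so *fubE* is not transcribed.
So FubE is not produced.
ppGpp is present, so DulW is inactive.
Required activator DulW is absent, so *zorC* is not transcribed.
So ZorC is not produced.
Required activator ZorC is absent, so *vorN* is not transcribed.
So VorN is not produced.
Required activator VorN is absent, so *morC* is not transcribed.
So MorC is not produced.
Required activator MorC is absent, so *quvV* is not transcribed.

OFF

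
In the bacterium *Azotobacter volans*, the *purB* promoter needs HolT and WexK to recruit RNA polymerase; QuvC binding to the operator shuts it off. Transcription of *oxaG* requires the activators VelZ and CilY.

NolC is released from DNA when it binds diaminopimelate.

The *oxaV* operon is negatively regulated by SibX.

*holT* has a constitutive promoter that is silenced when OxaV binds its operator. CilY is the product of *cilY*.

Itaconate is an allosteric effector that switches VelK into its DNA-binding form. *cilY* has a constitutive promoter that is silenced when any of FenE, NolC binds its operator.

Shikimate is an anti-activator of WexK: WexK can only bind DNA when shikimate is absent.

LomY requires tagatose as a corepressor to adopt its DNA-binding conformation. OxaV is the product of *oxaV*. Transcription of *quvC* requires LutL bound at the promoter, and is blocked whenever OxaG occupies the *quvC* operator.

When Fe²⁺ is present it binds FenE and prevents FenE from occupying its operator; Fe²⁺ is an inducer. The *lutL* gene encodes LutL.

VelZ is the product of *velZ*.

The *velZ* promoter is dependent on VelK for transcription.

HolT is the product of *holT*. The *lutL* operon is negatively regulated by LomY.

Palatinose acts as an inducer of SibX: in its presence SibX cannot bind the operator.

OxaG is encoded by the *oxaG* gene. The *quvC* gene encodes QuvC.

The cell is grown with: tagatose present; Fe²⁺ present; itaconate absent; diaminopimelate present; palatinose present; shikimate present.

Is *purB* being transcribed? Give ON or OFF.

Itaconate is absent, so VelK is inactive.
Required activator VelK is absent, so *velZ* is not transcribed.
So VelZ is not produced.
Fe²⁺ is present, so FenE is inactive.
Diaminopimelate is present, so NolC is inactive.
With no repressor bound, *cilY* is transcribed.
So CilY is produced and active.
Required activator VelZ is absent, so *oxaG* is not transcribed.
So OxaG is not produced.
Tagatose is present, so LomY is active.
With repressor LomY bound, *lutL* is not transcribed.
So LutL is not produced.
Required activator LutL is absent, so *quvC* is not transcribed.
So QuvC is not produced.
Palatinose is present, so SibX is inactive.
With no repressor bound, *oxaV* is transcribed.
So OxaV is produced and active.
With repressor OxaV bound, *holT* is not transcribed.
So HolT is not produced.
Shikimate is present, so WexK is inactive.
Required activator HolT is absent, so *purB* is not transcribed.

OFF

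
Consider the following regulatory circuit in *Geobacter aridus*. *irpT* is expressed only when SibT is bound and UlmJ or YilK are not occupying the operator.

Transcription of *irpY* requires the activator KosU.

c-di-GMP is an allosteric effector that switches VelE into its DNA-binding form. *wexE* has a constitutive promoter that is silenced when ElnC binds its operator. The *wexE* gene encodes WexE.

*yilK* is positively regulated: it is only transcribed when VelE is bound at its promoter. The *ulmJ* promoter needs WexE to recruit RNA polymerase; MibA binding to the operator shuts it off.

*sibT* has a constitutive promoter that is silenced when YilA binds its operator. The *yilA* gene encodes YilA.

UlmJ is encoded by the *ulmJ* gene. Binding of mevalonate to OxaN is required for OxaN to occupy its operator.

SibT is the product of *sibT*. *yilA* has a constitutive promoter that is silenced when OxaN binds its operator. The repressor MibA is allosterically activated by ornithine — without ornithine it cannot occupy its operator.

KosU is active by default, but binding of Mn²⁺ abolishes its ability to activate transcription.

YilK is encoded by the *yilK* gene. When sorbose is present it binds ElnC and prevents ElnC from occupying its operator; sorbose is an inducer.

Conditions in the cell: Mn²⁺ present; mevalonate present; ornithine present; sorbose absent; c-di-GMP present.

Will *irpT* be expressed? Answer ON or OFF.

Ornithine is present, so MibA is active.
Sorbose is absent, so ElnC is active.
With repressor ElnC bound, *wexE* is not transcribed.
So WexE is not produced.
With repressor MibA bound, *ulmJ* is not transcribed.
So UlmJ is not produced.
c-di-GMP is present, so VelE is active.
No repressor is bound and VelE is active, so *yilK* is transcribed.
So YilK is produced and active.
Mevalonate is present, so OxaN is active.
With repressor OxaN bound, *yilA* is not transcribed.
So YilA is not produced.
With no repressor bound, *sibT* is transcribed.
So SibT is produced and active.
With repressor YilK bound, *irpT* is not transcribed.

OFF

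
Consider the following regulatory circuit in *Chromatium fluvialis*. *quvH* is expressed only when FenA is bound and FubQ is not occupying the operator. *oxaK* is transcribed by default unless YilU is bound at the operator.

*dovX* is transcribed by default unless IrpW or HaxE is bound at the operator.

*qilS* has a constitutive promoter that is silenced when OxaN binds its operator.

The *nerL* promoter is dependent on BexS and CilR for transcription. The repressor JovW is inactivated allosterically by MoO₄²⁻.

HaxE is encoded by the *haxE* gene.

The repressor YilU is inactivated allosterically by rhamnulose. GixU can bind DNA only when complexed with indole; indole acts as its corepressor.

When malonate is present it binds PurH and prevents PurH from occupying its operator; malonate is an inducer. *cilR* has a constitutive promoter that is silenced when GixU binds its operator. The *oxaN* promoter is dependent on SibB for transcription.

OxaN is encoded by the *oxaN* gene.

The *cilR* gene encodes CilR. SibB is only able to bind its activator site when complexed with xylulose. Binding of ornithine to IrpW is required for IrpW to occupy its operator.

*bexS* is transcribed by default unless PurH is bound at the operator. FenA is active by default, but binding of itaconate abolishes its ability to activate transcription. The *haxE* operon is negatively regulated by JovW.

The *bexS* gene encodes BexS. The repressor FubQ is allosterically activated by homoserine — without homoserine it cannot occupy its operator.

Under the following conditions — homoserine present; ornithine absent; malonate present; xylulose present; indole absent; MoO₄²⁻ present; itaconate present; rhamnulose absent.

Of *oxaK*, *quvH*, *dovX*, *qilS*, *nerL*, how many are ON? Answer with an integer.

1

Rhamnulose is absent, so YilU is active.
With repressor YilU bound, *oxaK* is not transcribed.
→ *oxaK* is OFF.
Homoserine is present, so FubQ is active.
Itaconate is present, so FenA is inactive.
With repressor FubQ bound, *quvH* is not transcribed.
→ *quvH* is OFF.
Ornithine is absent, so IrpW is inactive.
MoO₄²⁻ is present, so JovW is inactive.
With no repressor bound, *haxE* is transcribed.
So HaxE is produced and active.
With repressor HaxE bound, *dovX* is not transcribed.
→ *dovX* is OFF.
Xylulose is present, so SibB is active.
No repressor is bound and SibB is active, so *oxaN* is transcribed.
So OxaN is produced and active.
With repressor OxaN bound, *qilS* is not transcribed.
→ *qilS* is OFF.
Malonate is present, so PurH is inactive.
With no repressor bound, *bexS* is transcribed.
So BexS is produced and active.
Indole is absent, so GixU is inactive.
With no repressor bound, *cilR* is transcribed.
So CilR is produced and active.
No repressor is bound and BexS and CilR are active, so *nerL* is transcribed.
→ *nerL* is ON.
1 of the 5 genes is transcribed.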